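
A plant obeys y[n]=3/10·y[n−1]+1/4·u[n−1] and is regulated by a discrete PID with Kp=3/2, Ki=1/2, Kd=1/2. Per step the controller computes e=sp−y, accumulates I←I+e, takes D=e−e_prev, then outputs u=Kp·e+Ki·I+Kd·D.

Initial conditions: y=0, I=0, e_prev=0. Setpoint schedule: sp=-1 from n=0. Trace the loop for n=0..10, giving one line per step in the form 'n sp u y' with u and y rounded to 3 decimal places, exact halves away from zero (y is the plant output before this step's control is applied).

0 -1 -2.500 0.000
1 -1 -0.938 -0.625
2 -1 -1.945 -0.422
3 -1 -1.655 -0.613
4 -1 -1.982 -0.598
5 -1 -1.983 -0.675
6 -1 -2.126 -0.698
7 -1 -2.182 -0.741
8 -1 -2.266 -0.768
9 -1 -2.323 -0.797
10 -1 -2.381 -0.820

(exact arithmetic carried between steps; '≈' marks a value shown rounded to 6 d.p. or computed from one; I and e_prev carry over from the previous line; the table rounds u and y to 3 d.p., halves away from zero)
n=0: y=0, sp=-1, e=sp−y=-1; I=-1, D=e−e_prev=-1; u=3/2·(-1)+1/2·(-1)+1/2·(-1)=-2.5; next y=3/10·0+1/4·(-2.5)=-0.625
n=1: y=-0.625, sp=-1, e=sp−y=-0.375; I=-1.375, D=e−e_prev=0.625; u=3/2·(-0.375)+1/2·(-1.375)+1/2·0.625=-0.9375; next y=3/10·(-0.625)+1/4·(-0.9375)=-0.421875
n=2: y=-0.421875, sp=-1, e=sp−y=-0.578125; I=-1.953125, D=e−e_prev=-0.203125; u=3/2·(-0.578125)+1/2·(-1.953125)+1/2·(-0.203125)≈-1.945313; next y=3/10·(-0.421875)+1/4·(-1.945313)≈-0.612891
n=3: y≈-0.612891, sp=-1, e=sp−y≈-0.387109; I≈-2.340234, D=e−e_prev≈0.191016; u=3/2·(-0.387109)+1/2·(-2.340234)+1/2·0.191016≈-1.655273; next y=3/10·(-0.612891)+1/4·(-1.655273)≈-0.597686
n=4: y≈-0.597686, sp=-1, e=sp−y≈-0.402314; I≈-2.742549, D=e−e_prev≈-0.015205; u=3/2·(-0.402314)+1/2·(-2.742549)+1/2·(-0.015205)≈-1.982349; next y=3/10·(-0.597686)+1/4·(-1.982349)≈-0.674893
n=5: y≈-0.674893, sp=-1, e=sp−y≈-0.325107; I≈-3.067656, D=e−e_prev≈0.077207; u=3/2·(-0.325107)+1/2·(-3.067656)+1/2·0.077207≈-1.982885; next y=3/10·(-0.674893)+1/4·(-1.982885)≈-0.698189
n=6: y≈-0.698189, sp=-1, e=sp−y≈-0.301811; I≈-3.369467, D=e−e_prev≈0.023296; u=3/2·(-0.301811)+1/2·(-3.369467)+1/2·0.023296≈-2.125802; next y=3/10·(-0.698189)+1/4·(-2.125802)≈-0.740907
n=7: y≈-0.740907, sp=-1, e=sp−y≈-0.259093; I≈-3.628560, D=e−e_prev≈0.042718; u=3/2·(-0.259093)+1/2·(-3.628560)+1/2·0.042718≈-2.181560; next y=3/10·(-0.740907)+1/4·(-2.181560)≈-0.767662
n=8: y≈-0.767662, sp=-1, e=sp−y≈-0.232338; I≈-3.860898, D=e−e_prev≈0.026755; u=3/2·(-0.232338)+1/2·(-3.860898)+1/2·0.026755≈-2.265578; next y=3/10·(-0.767662)+1/4·(-2.265578)≈-0.796693
n=9: y≈-0.796693, sp=-1, e=sp−y≈-0.203307; I≈-4.064204, D=e−e_prev≈0.029031; u=3/2·(-0.203307)+1/2·(-4.064204)+1/2·0.029031≈-2.322547; next y=3/10·(-0.796693)+1/4·(-2.322547)≈-0.819645
n=10: y≈-0.819645, sp=-1, e=sp−y≈-0.180355; I≈-4.244560, D=e−e_prev≈0.022952; u=3/2·(-0.180355)+1/2·(-4.244560)+1/2·0.022952≈-2.381337; next y=3/10·(-0.819645)+1/4·(-2.381337)≈-0.841228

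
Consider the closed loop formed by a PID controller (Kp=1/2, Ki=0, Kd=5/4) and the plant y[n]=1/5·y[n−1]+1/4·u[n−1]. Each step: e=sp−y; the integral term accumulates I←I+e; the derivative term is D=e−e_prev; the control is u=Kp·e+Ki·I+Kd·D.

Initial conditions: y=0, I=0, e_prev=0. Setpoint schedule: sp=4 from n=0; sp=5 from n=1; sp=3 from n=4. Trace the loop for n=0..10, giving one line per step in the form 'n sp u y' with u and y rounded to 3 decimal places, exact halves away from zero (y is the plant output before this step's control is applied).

(exact arithmetic carried between steps; '≈' marks a value shown rounded to 6 d.p. or computed from one; I and e_prev carry over from the previous line; the table rounds u and y to 3 d.p., halves away from zero)
n=0: y=0, sp=4, e=sp−y=4; I=4, D=e−e_prev=4; u=1/2·4+0·4+5/4·4=7; next y=1/5·0+1/4·7=1.75
n=1: y=1.75, sp=5, e=sp−y=3.25; I=7.25, D=e−e_prev=-0.75; u=1/2·3.25+0·7.25+5/4·(-0.75)=0.6875; next y=1/5·1.75+1/4·0.6875=0.521875
n=2: y=0.521875, sp=5, e=sp−y=4.478125; I=11.728125, D=e−e_prev=1.228125; u=1/2·4.478125+0·11.728125+5/4·1.228125≈3.774219; next y=1/5·0.521875+1/4·3.774219≈1.047930
n=3: y≈1.047930, sp=5, e=sp−y≈3.952070; I≈15.680195, D=e−e_prev≈-0.526055; u=1/2·3.952070+0·15.680195+5/4·(-0.526055)≈1.318467; next y=1/5·1.047930+1/4·1.318467≈0.539203
n=4: y≈0.539203, sp=3, e=sp−y≈2.460797; I≈18.140993, D=e−e_prev≈-1.491273; u=1/2·2.460797+0·18.140993+5/4·(-1.491273)≈-0.633693; next y=1/5·0.539203+1/4·(-0.633693)≈-0.050583
n=5: y≈-0.050583, sp=3, e=sp−y≈3.050583; I≈21.191575, D=e−e_prev≈0.589785; u=1/2·3.050583+0·21.191575+5/4·0.589785≈2.262523; next y=1/5·(-0.050583)+1/4·2.262523≈0.555514
n=6: y≈0.555514, sp=3, e=sp−y≈2.444486; I≈23.636061, D=e−e_prev≈-0.606097; u=1/2·2.444486+0·23.636061+5/4·(-0.606097)≈0.464622; next y=1/5·0.555514+1/4·0.464622≈0.227258
n=7: y≈0.227258, sp=3, e=sp−y≈2.772742; I≈26.408803, D=e−e_prev≈0.328256; u=1/2·2.772742+0·26.408803+5/4·0.328256≈1.796691; next y=1/5·0.227258+1/4·1.796691≈0.494624
n=8: y≈0.494624, sp=3, e=sp−y≈2.505376; I≈28.914178, D=e−e_prev≈-0.267366; u=1/2·2.505376+0·28.914178+5/4·(-0.267366)≈0.918480; next y=1/5·0.494624+1/4·0.918480≈0.328545
n=9: y≈0.328545, sp=3, e=sp−y≈2.671455; I≈31.585633, D=e−e_prev≈0.166079; u=1/2·2.671455+0·31.585633+5/4·0.166079≈1.543327; next y=1/5·0.328545+1/4·1.543327≈0.451541
n=10: y≈0.451541, sp=3, e=sp−y≈2.548459; I≈34.134093, D=e−e_prev≈-0.122996; u=1/2·2.548459+0·34.134093+5/4·(-0.122996)≈1.120485; next y=1/5·0.451541+1/4·1.120485≈0.370429

0 4 7.000 0.000
1 5 0.688 1.750
2 5 3.774 0.522
3 5 1.318 1.048
4 3 -0.634 0.539
5 3 2.263 -0.051
6 3 0.465 0.556
7 3 1.797 0.227
8 3 0.918 0.495
9 3 1.543 0.329
10 3 1.120 0.452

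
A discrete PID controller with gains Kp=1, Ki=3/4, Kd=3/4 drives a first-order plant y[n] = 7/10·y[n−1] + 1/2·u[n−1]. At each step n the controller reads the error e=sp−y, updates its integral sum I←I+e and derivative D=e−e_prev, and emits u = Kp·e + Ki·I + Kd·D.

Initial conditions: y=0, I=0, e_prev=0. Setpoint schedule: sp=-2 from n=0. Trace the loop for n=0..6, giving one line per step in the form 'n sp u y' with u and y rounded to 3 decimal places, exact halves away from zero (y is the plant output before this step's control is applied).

0 -2 -5.000 0.000
1 -2 1.250 -2.500
2 -2 -3.688 -1.125
3 -2 0.453 -2.631
4 -2 -2.743 -1.615
5 -2 -0.052 -2.502
6 -2 -2.152 -1.778

(exact arithmetic carried between steps; '≈' marks a value shown rounded to 6 d.p. or computed from one; I and e_prev carry over from the previous line; the table rounds u and y to 3 d.p., halves away from zero)
n=0: y=0, sp=-2, e=sp−y=-2; I=-2, D=e−e_prev=-2; u=1·(-2)+3/4·(-2)+3/4·(-2)=-5; next y=7/10·0+1/2·(-5)=-2.5
n=1: y=-2.5, sp=-2, e=sp−y=0.5; I=-1.5, D=e−e_prev=2.5; u=1·0.5+3/4·(-1.5)+3/4·2.5=1.25; next y=7/10·(-2.5)+1/2·1.25=-1.125
n=2: y=-1.125, sp=-2, e=sp−y=-0.875; I=-2.375, D=e−e_prev=-1.375; u=1·(-0.875)+3/4·(-2.375)+3/4·(-1.375)=-3.6875; next y=7/10·(-1.125)+1/2·(-3.6875)=-2.63125
n=3: y=-2.63125, sp=-2, e=sp−y=0.63125; I=-1.74375, D=e−e_prev=1.50625; u=1·0.63125+3/4·(-1.74375)+3/4·1.50625=0.453125; next y=7/10·(-2.63125)+1/2·0.453125≈-1.615313
n=4: y≈-1.615313, sp=-2, e=sp−y≈-0.384688; I≈-2.128438, D=e−e_prev≈-1.015938; u=1·(-0.384688)+3/4·(-2.128438)+3/4·(-1.015938)≈-2.742969; next y=7/10·(-1.615313)+1/2·(-2.742969)≈-2.502203
n=5: y≈-2.502203, sp=-2, e=sp−y≈0.502203; I≈-1.626234, D=e−e_prev≈0.886891; u=1·0.502203+3/4·(-1.626234)+3/4·0.886891≈-0.052305; next y=7/10·(-2.502203)+1/2·(-0.052305)≈-1.777695
n=6: y≈-1.777695, sp=-2, e=sp−y≈-0.222305; I≈-1.848540, D=e−e_prev≈-0.724509; u=1·(-0.222305)+3/4·(-1.848540)+3/4·(-0.724509)≈-2.152092; next y=7/10·(-1.777695)+1/2·(-2.152092)≈-2.320432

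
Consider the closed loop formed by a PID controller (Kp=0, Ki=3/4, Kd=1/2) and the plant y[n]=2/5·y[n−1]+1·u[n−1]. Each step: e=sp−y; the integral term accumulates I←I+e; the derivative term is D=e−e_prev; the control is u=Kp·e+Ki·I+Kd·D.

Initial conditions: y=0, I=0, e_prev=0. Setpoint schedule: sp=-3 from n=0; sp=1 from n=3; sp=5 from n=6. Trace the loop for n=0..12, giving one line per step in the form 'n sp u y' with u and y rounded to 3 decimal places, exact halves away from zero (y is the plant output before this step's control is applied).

(exact arithmetic carried between steps; '≈' marks a value shown rounded to 6 d.p. or computed from one; I and e_prev carry over from the previous line; the table rounds u and y to 3 d.p., halves away from zero)
n=0: y=0, sp=-3, e=sp−y=-3; I=-3, D=e−e_prev=-3; u=0·(-3)+3/4·(-3)+1/2·(-3)=-3.75; next y=2/5·0+1·(-3.75)=-3.75
n=1: y=-3.75, sp=-3, e=sp−y=0.75; I=-2.25, D=e−e_prev=3.75; u=0·0.75+3/4·(-2.25)+1/2·3.75=0.1875; next y=2/5·(-3.75)+1·0.1875=-1.3125
n=2: y=-1.3125, sp=-3, e=sp−y=-1.6875; I=-3.9375, D=e−e_prev=-2.4375; u=0·(-1.6875)+3/4·(-3.9375)+1/2·(-2.4375)=-4.171875; next y=2/5·(-1.3125)+1·(-4.171875)=-4.696875
n=3: y=-4.696875, sp=1, e=sp−y=5.696875; I=1.759375, D=e−e_prev=7.384375; u=0·5.696875+3/4·1.759375+1/2·7.384375≈5.011719; next y=2/5·(-4.696875)+1·5.011719≈3.132969
n=4: y≈3.132969, sp=1, e=sp−y≈-2.132969; I≈-0.373594, D=e−e_prev≈-7.829844; u=0·(-2.132969)+3/4·(-0.373594)+1/2·(-7.829844)≈-4.195117; next y=2/5·3.132969+1·(-4.195117)≈-2.941930
n=5: y≈-2.941930, sp=1, e=sp−y≈3.941930; I≈3.568336, D=e−e_prev≈6.074898; u=0·3.941930+3/4·3.568336+1/2·6.074898≈5.713701; next y=2/5·(-2.941930)+1·5.713701≈4.536929
n=6: y≈4.536929, sp=5, e=sp−y≈0.463071; I≈4.031407, D=e−e_prev≈-3.478859; u=0·0.463071+3/4·4.031407+1/2·(-3.478859)≈1.284125; next y=2/5·4.536929+1·1.284125≈3.098897
n=7: y≈3.098897, sp=5, e=sp−y≈1.901103; I≈5.932509, D=e−e_prev≈1.438032; u=0·1.901103+3/4·5.932509+1/2·1.438032≈5.168398; next y=2/5·3.098897+1·5.168398≈6.407957
n=8: y≈6.407957, sp=5, e=sp−y≈-1.407957; I≈4.524552, D=e−e_prev≈-3.309060; u=0·(-1.407957)+3/4·4.524552+1/2·(-3.309060)≈1.738884; next y=2/5·6.407957+1·1.738884≈4.302067
n=9: y≈4.302067, sp=5, e=sp−y≈0.697933; I≈5.222485, D=e−e_prev≈2.105890; u=0·0.697933+3/4·5.222485+1/2·2.105890≈4.969809; next y=2/5·4.302067+1·4.969809≈6.690636
n=10: y≈6.690636, sp=5, e=sp−y≈-1.690636; I≈3.531850, D=e−e_prev≈-2.388568; u=0·(-1.690636)+3/4·3.531850+1/2·(-2.388568)≈1.454603; next y=2/5·6.690636+1·1.454603≈4.130857
n=11: y≈4.130857, sp=5, e=sp−y≈0.869143; I≈4.400992, D=e−e_prev≈2.559778; u=0·0.869143+3/4·4.400992+1/2·2.559778≈4.580633; next y=2/5·4.130857+1·4.580633≈6.232976
n=12: y≈6.232976, sp=5, e=sp−y≈-1.232976; I≈3.168016, D=e−e_prev≈-2.102119; u=0·(-1.232976)+3/4·3.168016+1/2·(-2.102119)≈1.324952; next y=2/5·6.232976+1·1.324952≈3.818143

0 -3 -3.750 0.000
1 -3 0.188 -3.750
2 -3 -4.172 -1.313
3 1 5.012 -4.697
4 1 -4.195 3.133
5 1 5.714 -2.942
6 5 1.284 4.537
7 5 5.168 3.099
8 5 1.739 6.408
9 5 4.970 4.302
10 5 1.455 6.691
11 5 4.581 4.131
12 5 1.325 6.233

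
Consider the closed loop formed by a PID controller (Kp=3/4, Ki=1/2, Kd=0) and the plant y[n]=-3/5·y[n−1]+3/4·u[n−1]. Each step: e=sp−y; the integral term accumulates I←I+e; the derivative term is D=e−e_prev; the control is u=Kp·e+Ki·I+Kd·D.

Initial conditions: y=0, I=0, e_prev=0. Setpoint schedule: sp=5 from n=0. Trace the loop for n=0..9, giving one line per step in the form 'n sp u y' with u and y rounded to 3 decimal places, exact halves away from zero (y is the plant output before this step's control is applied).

(exact arithmetic carried between steps; '≈' marks a value shown rounded to 6 d.p. or computed from one; I and e_prev carry over from the previous line; the table rounds u and y to 3 d.p., halves away from zero)
n=0: y=0, sp=5, e=sp−y=5; I=5, D=e−e_prev=5; u=3/4·5+1/2·5+0·5=6.25; next y=-3/5·0+3/4·6.25=4.6875
n=1: y=4.6875, sp=5, e=sp−y=0.3125; I=5.3125, D=e−e_prev=-4.6875; u=3/4·0.3125+1/2·5.3125+0·(-4.6875)=2.890625; next y=-3/5·4.6875+3/4·2.890625≈-0.644531
n=2: y≈-0.644531, sp=5, e=sp−y≈5.644531; I≈10.957031, D=e−e_prev≈5.332031; u=3/4·5.644531+1/2·10.957031+0·5.332031≈9.711914; next y=-3/5·(-0.644531)+3/4·9.711914≈7.670654
n=3: y≈7.670654, sp=5, e=sp−y≈-2.670654; I≈8.286377, D=e−e_prev≈-8.315186; u=3/4·(-2.670654)+1/2·8.286377+0·(-8.315186)≈2.140198; next y=-3/5·7.670654+3/4·2.140198≈-2.997244
n=4: y≈-2.997244, sp=5, e=sp−y≈7.997244; I≈16.283621, D=e−e_prev≈10.667899; u=3/4·7.997244+1/2·16.283621+0·10.667899≈14.139744; next y=-3/5·(-2.997244)+3/4·14.139744≈12.403154
n=5: y≈12.403154, sp=5, e=sp−y≈-7.403154; I≈8.880467, D=e−e_prev≈-15.400399; u=3/4·(-7.403154)+1/2·8.880467+0·(-15.400399)≈-1.112132; next y=-3/5·12.403154+3/4·(-1.112132)≈-8.275992
n=6: y≈-8.275992, sp=5, e=sp−y≈13.275992; I≈22.156459, D=e−e_prev≈20.679146; u=3/4·13.275992+1/2·22.156459+0·20.679146≈21.035223; next y=-3/5·(-8.275992)+3/4·21.035223≈20.742013
n=7: y≈20.742013, sp=5, e=sp−y≈-15.742013; I≈6.414446, D=e−e_prev≈-29.018005; u=3/4·(-15.742013)+1/2·6.414446+0·(-29.018005)≈-8.599286; next y=-3/5·20.742013+3/4·(-8.599286)≈-18.894672
n=8: y≈-18.894672, sp=5, e=sp−y≈23.894672; I≈30.309119, D=e−e_prev≈39.636685; u=3/4·23.894672+1/2·30.309119+0·39.636685≈33.075564; next y=-3/5·(-18.894672)+3/4·33.075564≈36.143476
n=9: y≈36.143476, sp=5, e=sp−y≈-31.143476; I≈-0.834358, D=e−e_prev≈-55.038149; u=3/4·(-31.143476)+1/2·(-0.834358)+0·(-55.038149)≈-23.774786; next y=-3/5·36.143476+3/4·(-23.774786)≈-39.517175

0 5 6.250 0.000
1 5 2.891 4.688
2 5 9.712 -0.645
3 5 2.140 7.671
4 5 14.140 -2.997
5 5 -1.112 12.403
6 5 21.035 -8.276
7 5 -8.599 20.742
8 5 33.076 -18.895
9 5 -23.775 36.143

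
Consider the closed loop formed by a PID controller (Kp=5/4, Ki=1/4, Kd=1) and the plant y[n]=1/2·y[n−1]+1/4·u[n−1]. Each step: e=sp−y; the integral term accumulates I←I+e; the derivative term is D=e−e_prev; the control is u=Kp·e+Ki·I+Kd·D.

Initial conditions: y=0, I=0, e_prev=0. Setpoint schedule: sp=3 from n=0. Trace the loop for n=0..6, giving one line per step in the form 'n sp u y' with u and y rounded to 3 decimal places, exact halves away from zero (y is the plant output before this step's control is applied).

(exact arithmetic carried between steps; '≈' marks a value shown rounded to 6 d.p. or computed from one; I and e_prev carry over from the previous line; the table rounds u and y to 3 d.p., halves away from zero)
n=0: y=0, sp=3, e=sp−y=3; I=3, D=e−e_prev=3; u=5/4·3+1/4·3+1·3=7.5; next y=1/2·0+1/4·7.5=1.875
n=1: y=1.875, sp=3, e=sp−y=1.125; I=4.125, D=e−e_prev=-1.875; u=5/4·1.125+1/4·4.125+1·(-1.875)=0.5625; next y=1/2·1.875+1/4·0.5625=1.078125
n=2: y=1.078125, sp=3, e=sp−y=1.921875; I=6.046875, D=e−e_prev=0.796875; u=5/4·1.921875+1/4·6.046875+1·0.796875≈4.710938; next y=1/2·1.078125+1/4·4.710938≈1.716797
n=3: y≈1.716797, sp=3, e=sp−y≈1.283203; I≈7.330078, D=e−e_prev≈-0.638672; u=5/4·1.283203+1/4·7.330078+1·(-0.638672)≈2.797852; next y=1/2·1.716797+1/4·2.797852≈1.557861
n=4: y≈1.557861, sp=3, e=sp−y≈1.442139; I≈8.772217, D=e−e_prev≈0.158936; u=5/4·1.442139+1/4·8.772217+1·0.158936≈4.154663; next y=1/2·1.557861+1/4·4.154663≈1.817596
n=5: y≈1.817596, sp=3, e=sp−y≈1.182404; I≈9.954620, D=e−e_prev≈-0.259735; u=5/4·1.182404+1/4·9.954620+1·(-0.259735)≈3.706924; next y=1/2·1.817596+1/4·3.706924≈1.835529
n=6: y≈1.835529, sp=3, e=sp−y≈1.164471; I≈11.119091, D=e−e_prev≈-0.017933; u=5/4·1.164471+1/4·11.119091+1·(-0.017933)≈4.217428; next y=1/2·1.835529+1/4·4.217428≈1.972122

0 3 7.500 0.000
1 3 0.563 1.875
2 3 4.711 1.078
3 3 2.798 1.717
4 3 4.155 1.558
5 3 3.707 1.818
6 3 4.217 1.836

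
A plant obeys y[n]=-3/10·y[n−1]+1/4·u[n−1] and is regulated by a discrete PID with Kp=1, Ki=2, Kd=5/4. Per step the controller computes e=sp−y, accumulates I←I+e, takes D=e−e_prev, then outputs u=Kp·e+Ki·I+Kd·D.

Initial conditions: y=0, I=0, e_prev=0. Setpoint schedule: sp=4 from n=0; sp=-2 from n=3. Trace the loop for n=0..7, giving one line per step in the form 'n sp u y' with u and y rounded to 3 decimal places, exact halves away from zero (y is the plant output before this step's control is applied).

(exact arithmetic carried between steps; '≈' marks a value shown rounded to 6 d.p. or computed from one; I and e_prev carry over from the previous line; the table rounds u and y to 3 d.p., halves away from zero)
n=0: y=0, sp=4, e=sp−y=4; I=4, D=e−e_prev=4; u=1·4+2·4+5/4·4=17; next y=-3/10·0+1/4·17=4.25
n=1: y=4.25, sp=4, e=sp−y=-0.25; I=3.75, D=e−e_prev=-4.25; u=1·(-0.25)+2·3.75+5/4·(-4.25)=1.9375; next y=-3/10·4.25+1/4·1.9375=-0.790625
n=2: y=-0.790625, sp=4, e=sp−y=4.790625; I=8.540625, D=e−e_prev=5.040625; u=1·4.790625+2·8.540625+5/4·5.040625≈28.172656; next y=-3/10·(-0.790625)+1/4·28.172656≈7.280352
n=3: y≈7.280352, sp=-2, e=sp−y≈-9.280352; I≈-0.739727, D=e−e_prev≈-14.070977; u=1·(-9.280352)+2·(-0.739727)+5/4·(-14.070977)≈-28.348525; next y=-3/10·7.280352+1/4·(-28.348525)≈-9.271237
n=4: y≈-9.271237, sp=-2, e=sp−y≈7.271237; I≈6.531510, D=e−e_prev≈16.551588; u=1·7.271237+2·6.531510+5/4·16.551588≈41.023743; next y=-3/10·(-9.271237)+1/4·41.023743≈13.037307
n=5: y≈13.037307, sp=-2, e=sp−y≈-15.037307; I≈-8.505796, D=e−e_prev≈-22.308544; u=1·(-15.037307)+2·(-8.505796)+5/4·(-22.308544)≈-59.934579; next y=-3/10·13.037307+1/4·(-59.934579)≈-18.894837
n=6: y≈-18.894837, sp=-2, e=sp−y≈16.894837; I≈8.389040, D=e−e_prev≈31.932144; u=1·16.894837+2·8.389040+5/4·31.932144≈73.588097; next y=-3/10·(-18.894837)+1/4·73.588097≈24.065475
n=7: y≈24.065475, sp=-2, e=sp−y≈-26.065475; I≈-17.676435, D=e−e_prev≈-42.960312; u=1·(-26.065475)+2·(-17.676435)+5/4·(-42.960312)≈-115.118735; next y=-3/10·24.065475+1/4·(-115.118735)≈-35.999326

0 4 17.000 0.000
1 4 1.938 4.250
2 4 28.173 -0.791
3 -2 -28.349 7.280
4 -2 41.024 -9.271
5 -2 -59.935 13.037
6 -2 73.588 -18.895
7 -2 -115.119 24.065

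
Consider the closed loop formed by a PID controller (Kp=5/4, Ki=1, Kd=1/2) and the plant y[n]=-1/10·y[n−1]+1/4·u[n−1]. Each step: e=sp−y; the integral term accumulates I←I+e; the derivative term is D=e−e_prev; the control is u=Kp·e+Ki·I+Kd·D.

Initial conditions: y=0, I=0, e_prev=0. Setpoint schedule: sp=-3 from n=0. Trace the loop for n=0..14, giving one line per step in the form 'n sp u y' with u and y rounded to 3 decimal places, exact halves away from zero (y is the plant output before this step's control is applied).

(exact arithmetic carried between steps; '≈' marks a value shown rounded to 6 d.p. or computed from one; I and e_prev carry over from the previous line; the table rounds u and y to 3 d.p., halves away from zero)
n=0: y=0, sp=-3, e=sp−y=-3; I=-3, D=e−e_prev=-3; u=5/4·(-3)+1·(-3)+1/2·(-3)=-8.25; next y=-1/10·0+1/4·(-8.25)=-2.0625
n=1: y=-2.0625, sp=-3, e=sp−y=-0.9375; I=-3.9375, D=e−e_prev=2.0625; u=5/4·(-0.9375)+1·(-3.9375)+1/2·2.0625=-4.078125; next y=-1/10·(-2.0625)+1/4·(-4.078125)≈-0.813281
n=2: y≈-0.813281, sp=-3, e=sp−y≈-2.186719; I≈-6.124219, D=e−e_prev≈-1.249219; u=5/4·(-2.186719)+1·(-6.124219)+1/2·(-1.249219)≈-9.482227; next y=-1/10·(-0.813281)+1/4·(-9.482227)≈-2.289229
n=3: y≈-2.289229, sp=-3, e=sp−y≈-0.710771; I≈-6.834990, D=e−e_prev≈1.475947; u=5/4·(-0.710771)+1·(-6.834990)+1/2·1.475947≈-6.985481; next y=-1/10·(-2.289229)+1/4·(-6.985481)≈-1.517447
n=4: y≈-1.517447, sp=-3, e=sp−y≈-1.482553; I≈-8.317543, D=e−e_prev≈-0.771781; u=5/4·(-1.482553)+1·(-8.317543)+1/2·(-0.771781)≈-10.556624; next y=-1/10·(-1.517447)+1/4·(-10.556624)≈-2.487411
n=5: y≈-2.487411, sp=-3, e=sp−y≈-0.512589; I≈-8.830132, D=e−e_prev≈0.969964; u=5/4·(-0.512589)+1·(-8.830132)+1/2·0.969964≈-8.985885; next y=-1/10·(-2.487411)+1/4·(-8.985885)≈-1.997730
n=6: y≈-1.997730, sp=-3, e=sp−y≈-1.002270; I≈-9.832401, D=e−e_prev≈-0.489681; u=5/4·(-1.002270)+1·(-9.832401)+1/2·(-0.489681)≈-11.330079; next y=-1/10·(-1.997730)+1/4·(-11.330079)≈-2.632747
n=7: y≈-2.632747, sp=-3, e=sp−y≈-0.367253; I≈-10.199655, D=e−e_prev≈0.635017; u=5/4·(-0.367253)+1·(-10.199655)+1/2·0.635017≈-10.341213; next y=-1/10·(-2.632747)+1/4·(-10.341213)≈-2.322029
n=8: y≈-2.322029, sp=-3, e=sp−y≈-0.677971; I≈-10.877626, D=e−e_prev≈-0.310718; u=5/4·(-0.677971)+1·(-10.877626)+1/2·(-0.310718)≈-11.880449; next y=-1/10·(-2.322029)+1/4·(-11.880449)≈-2.737910
n=9: y≈-2.737910, sp=-3, e=sp−y≈-0.262090; I≈-11.139717, D=e−e_prev≈0.415881; u=5/4·(-0.262090)+1·(-11.139717)+1/2·0.415881≈-11.259389; next y=-1/10·(-2.737910)+1/4·(-11.259389)≈-2.541056
n=10: y≈-2.541056, sp=-3, e=sp−y≈-0.458944; I≈-11.598660, D=e−e_prev≈-0.196853; u=5/4·(-0.458944)+1·(-11.598660)+1/2·(-0.196853)≈-12.270766; next y=-1/10·(-2.541056)+1/4·(-12.270766)≈-2.813586
n=11: y≈-2.813586, sp=-3, e=sp−y≈-0.186414; I≈-11.785074, D=e−e_prev≈0.272530; u=5/4·(-0.186414)+1·(-11.785074)+1/2·0.272530≈-11.881827; next y=-1/10·(-2.813586)+1/4·(-11.881827)≈-2.689098
n=12: y≈-2.689098, sp=-3, e=sp−y≈-0.310902; I≈-12.095976, D=e−e_prev≈-0.124488; u=5/4·(-0.310902)+1·(-12.095976)+1/2·(-0.124488)≈-12.546847; next y=-1/10·(-2.689098)+1/4·(-12.546847)≈-2.867802
n=13: y≈-2.867802, sp=-3, e=sp−y≈-0.132198; I≈-12.228174, D=e−e_prev≈0.178704; u=5/4·(-0.132198)+1·(-12.228174)+1/2·0.178704≈-12.304070; next y=-1/10·(-2.867802)+1/4·(-12.304070)≈-2.789237
n=14: y≈-2.789237, sp=-3, e=sp−y≈-0.210763; I≈-12.438937, D=e−e_prev≈-0.078565; u=5/4·(-0.210763)+1·(-12.438937)+1/2·(-0.078565)≈-12.741673; next y=-1/10·(-2.789237)+1/4·(-12.741673)≈-2.906494

0 -3 -8.250 0.000
1 -3 -4.078 -2.063
2 -3 -9.482 -0.813
3 -3 -6.985 -2.289
4 -3 -10.557 -1.517
5 -3 -8.986 -2.487
6 -3 -11.330 -1.998
7 -3 -10.341 -2.633
8 -3 -11.880 -2.322
9 -3 -11.259 -2.738
10 -3 -12.271 -2.541
11 -3 -11.882 -2.814
12 -3 -12.547 -2.689
13 -3 -12.304 -2.868
14 -3 -12.742 -2.789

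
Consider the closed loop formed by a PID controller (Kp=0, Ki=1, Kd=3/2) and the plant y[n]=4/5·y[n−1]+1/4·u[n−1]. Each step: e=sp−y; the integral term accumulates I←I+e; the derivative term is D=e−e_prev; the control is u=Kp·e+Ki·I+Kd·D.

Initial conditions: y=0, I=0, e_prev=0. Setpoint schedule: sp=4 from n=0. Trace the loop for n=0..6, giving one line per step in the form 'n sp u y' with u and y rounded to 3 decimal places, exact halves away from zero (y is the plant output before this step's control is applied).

(exact arithmetic carried between steps; '≈' marks a value shown rounded to 6 d.p. or computed from one; I and e_prev carry over from the previous line; the table rounds u and y to 3 d.p., halves away from zero)
n=0: y=0, sp=4, e=sp−y=4; I=4, D=e−e_prev=4; u=0·4+1·4+3/2·4=10; next y=4/5·0+1/4·10=2.5
n=1: y=2.5, sp=4, e=sp−y=1.5; I=5.5, D=e−e_prev=-2.5; u=0·1.5+1·5.5+3/2·(-2.5)=1.75; next y=4/5·2.5+1/4·1.75=2.4375
n=2: y=2.4375, sp=4, e=sp−y=1.5625; I=7.0625, D=e−e_prev=0.0625; u=0·1.5625+1·7.0625+3/2·0.0625=7.15625; next y=4/5·2.4375+1/4·7.15625≈3.739063
n=3: y≈3.739063, sp=4, e=sp−y≈0.260938; I≈7.323438, D=e−e_prev≈-1.301563; u=0·0.260938+1·7.323438+3/2·(-1.301563)≈5.371094; next y=4/5·3.739063+1/4·5.371094≈4.334023
n=4: y≈4.334023, sp=4, e=sp−y≈-0.334023; I≈6.989414, D=e−e_prev≈-0.594961; u=0·(-0.334023)+1·6.989414+3/2·(-0.594961)≈6.096973; next y=4/5·4.334023+1/4·6.096973≈4.991462
n=5: y≈4.991462, sp=4, e=sp−y≈-0.991462; I≈5.997952, D=e−e_prev≈-0.657438; u=0·(-0.991462)+1·5.997952+3/2·(-0.657438)≈5.011794; next y=4/5·4.991462+1/4·5.011794≈5.246118
n=6: y≈5.246118, sp=4, e=sp−y≈-1.246118; I≈4.751834, D=e−e_prev≈-0.254656; u=0·(-1.246118)+1·4.751834+3/2·(-0.254656)≈4.369850; next y=4/5·5.246118+1/4·4.369850≈5.289357

0 4 10.000 0.000
1 4 1.750 2.500
2 4 7.156 2.438
3 4 5.371 3.739
4 4 6.097 4.334
5 4 5.012 4.991
6 4 4.370 5.246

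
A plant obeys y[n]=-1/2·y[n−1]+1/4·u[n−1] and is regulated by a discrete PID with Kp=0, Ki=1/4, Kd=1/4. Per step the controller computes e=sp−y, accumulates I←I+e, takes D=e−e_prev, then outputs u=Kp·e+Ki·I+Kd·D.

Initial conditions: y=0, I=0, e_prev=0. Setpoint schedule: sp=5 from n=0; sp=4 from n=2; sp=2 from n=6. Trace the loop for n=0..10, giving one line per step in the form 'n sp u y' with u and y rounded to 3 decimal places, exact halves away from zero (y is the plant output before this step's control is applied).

(exact arithmetic carried between steps; '≈' marks a value shown rounded to 6 d.p. or computed from one; I and e_prev carry over from the previous line; the table rounds u and y to 3 d.p., halves away from zero)
n=0: y=0, sp=5, e=sp−y=5; I=5, D=e−e_prev=5; u=0·5+1/4·5+1/4·5=2.5; next y=-1/2·0+1/4·2.5=0.625
n=1: y=0.625, sp=5, e=sp−y=4.375; I=9.375, D=e−e_prev=-0.625; u=0·4.375+1/4·9.375+1/4·(-0.625)=2.1875; next y=-1/2·0.625+1/4·2.1875=0.234375
n=2: y=0.234375, sp=4, e=sp−y=3.765625; I=13.140625, D=e−e_prev=-0.609375; u=0·3.765625+1/4·13.140625+1/4·(-0.609375)≈3.132813; next y=-1/2·0.234375+1/4·3.132813≈0.666016
n=3: y≈0.666016, sp=4, e=sp−y≈3.333984; I≈16.474609, D=e−e_prev≈-0.431641; u=0·3.333984+1/4·16.474609+1/4·(-0.431641)≈4.010742; next y=-1/2·0.666016+1/4·4.010742≈0.669678
n=4: y≈0.669678, sp=4, e=sp−y≈3.330322; I≈19.804932, D=e−e_prev≈-0.003662; u=0·3.330322+1/4·19.804932+1/4·(-0.003662)≈4.950317; next y=-1/2·0.669678+1/4·4.950317≈0.902740
n=5: y≈0.902740, sp=4, e=sp−y≈3.097260; I≈22.902191, D=e−e_prev≈-0.233063; u=0·3.097260+1/4·22.902191+1/4·(-0.233063)≈5.667282; next y=-1/2·0.902740+1/4·5.667282≈0.965450
n=6: y≈0.965450, sp=2, e=sp−y≈1.034550; I≈23.936741, D=e−e_prev≈-2.062710; u=0·1.034550+1/4·23.936741+1/4·(-2.062710)≈5.468508; next y=-1/2·0.965450+1/4·5.468508≈0.884402
n=7: y≈0.884402, sp=2, e=sp−y≈1.115598; I≈25.052339, D=e−e_prev≈0.081048; u=0·1.115598+1/4·25.052339+1/4·0.081048≈6.283347; next y=-1/2·0.884402+1/4·6.283347≈1.128636
n=8: y≈1.128636, sp=2, e=sp−y≈0.871364; I≈25.923703, D=e−e_prev≈-0.244234; u=0·0.871364+1/4·25.923703+1/4·(-0.244234)≈6.419867; next y=-1/2·1.128636+1/4·6.419867≈1.040649
n=9: y≈1.040649, sp=2, e=sp−y≈0.959351; I≈26.883054, D=e−e_prev≈0.087987; u=0·0.959351+1/4·26.883054+1/4·0.087987≈6.742760; next y=-1/2·1.040649+1/4·6.742760≈1.165366
n=10: y≈1.165366, sp=2, e=sp−y≈0.834634; I≈27.717689, D=e−e_prev≈-0.124717; u=0·0.834634+1/4·27.717689+1/4·(-0.124717)≈6.898243; next y=-1/2·1.165366+1/4·6.898243≈1.141878

0 5 2.500 0.000
1 5 2.188 0.625
2 4 3.133 0.234
3 4 4.011 0.666
4 4 4.950 0.670
5 4 5.667 0.903
6 2 5.469 0.965
7 2 6.283 0.884
8 2 6.420 1.129
9 2 6.743 1.041
10 2 6.898 1.165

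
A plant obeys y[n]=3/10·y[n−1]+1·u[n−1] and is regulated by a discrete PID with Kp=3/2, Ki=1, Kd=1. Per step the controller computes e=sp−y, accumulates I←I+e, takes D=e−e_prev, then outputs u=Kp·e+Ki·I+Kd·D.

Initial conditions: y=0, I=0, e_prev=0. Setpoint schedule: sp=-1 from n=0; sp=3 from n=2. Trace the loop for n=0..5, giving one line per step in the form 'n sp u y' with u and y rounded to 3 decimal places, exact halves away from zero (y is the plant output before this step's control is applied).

0 -1 -3.500 0.000
1 -1 8.750 -3.500
2 3 -17.450 7.700
3 3 64.990 -15.140
4 3 -204.268 60.448
5 3 676.908 -186.134

(exact arithmetic carried between steps; '≈' marks a value shown rounded to 6 d.p. or computed from one; I and e_prev carry over from the previous line; the table rounds u and y to 3 d.p., halves away from zero)
n=0: y=0, sp=-1, e=sp−y=-1; I=-1, D=e−e_prev=-1; u=3/2·(-1)+1·(-1)+1·(-1)=-3.5; next y=3/10·0+1·(-3.5)=-3.5
n=1: y=-3.5, sp=-1, e=sp−y=2.5; I=1.5, D=e−e_prev=3.5; u=3/2·2.5+1·1.5+1·3.5=8.75; next y=3/10·(-3.5)+1·8.75=7.7
n=2: y=7.7, sp=3, e=sp−y=-4.7; I=-3.2, D=e−e_prev=-7.2; u=3/2·(-4.7)+1·(-3.2)+1·(-7.2)=-17.45; next y=3/10·7.7+1·(-17.45)=-15.14
n=3: y=-15.14, sp=3, e=sp−y=18.14; I=14.94, D=e−e_prev=22.84; u=3/2·18.14+1·14.94+1·22.84=64.99; next y=3/10·(-15.14)+1·64.99=60.448
n=4: y=60.448, sp=3, e=sp−y=-57.448; I=-42.508, D=e−e_prev=-75.588; u=3/2·(-57.448)+1·(-42.508)+1·(-75.588)=-204.268; next y=3/10·60.448+1·(-204.268)=-186.1336
n=5: y=-186.1336, sp=3, e=sp−y=189.1336; I=146.6256, D=e−e_prev=246.5816; u=3/2·189.1336+1·146.6256+1·246.5816=676.9076; next y=3/10·(-186.1336)+1·676.9076=621.06752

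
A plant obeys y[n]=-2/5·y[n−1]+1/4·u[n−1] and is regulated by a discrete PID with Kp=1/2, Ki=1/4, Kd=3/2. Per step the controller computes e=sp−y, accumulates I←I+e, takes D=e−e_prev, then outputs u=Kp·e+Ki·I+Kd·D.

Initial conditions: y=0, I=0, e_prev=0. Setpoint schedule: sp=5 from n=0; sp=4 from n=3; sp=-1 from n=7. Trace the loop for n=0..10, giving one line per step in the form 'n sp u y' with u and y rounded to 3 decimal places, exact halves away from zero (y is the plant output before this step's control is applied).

0 5 11.250 0.000
1 5 -1.328 2.813
2 5 13.044 -1.457
3 4 -5.923 3.844
4 4 19.007 -3.018
5 4 -9.730 5.959
6 4 27.490 -4.816
7 -1 -28.353 8.799
8 -1 40.786 -10.608
9 -1 -42.280 14.440
10 -1 60.699 -16.346

(exact arithmetic carried between steps; '≈' marks a value shown rounded to 6 d.p. or computed from one; I and e_prev carry over from the previous line; the table rounds u and y to 3 d.p., halves away from zero)
n=0: y=0, sp=5, e=sp−y=5; I=5, D=e−e_prev=5; u=1/2·5+1/4·5+3/2·5=11.25; next y=-2/5·0+1/4·11.25=2.8125
n=1: y=2.8125, sp=5, e=sp−y=2.1875; I=7.1875, D=e−e_prev=-2.8125; u=1/2·2.1875+1/4·7.1875+3/2·(-2.8125)=-1.328125; next y=-2/5·2.8125+1/4·(-1.328125)≈-1.457031
n=2: y≈-1.457031, sp=5, e=sp−y≈6.457031; I≈13.644531, D=e−e_prev≈4.269531; u=1/2·6.457031+1/4·13.644531+3/2·4.269531≈13.043945; next y=-2/5·(-1.457031)+1/4·13.043945≈3.843799
n=3: y≈3.843799, sp=4, e=sp−y≈0.156201; I≈13.800732, D=e−e_prev≈-6.300830; u=1/2·0.156201+1/4·13.800732+3/2·(-6.300830)≈-5.922961; next y=-2/5·3.843799+1/4·(-5.922961)≈-3.018260
n=4: y≈-3.018260, sp=4, e=sp−y≈7.018260; I≈20.818992, D=e−e_prev≈6.862059; u=1/2·7.018260+1/4·20.818992+3/2·6.862059≈19.006966; next y=-2/5·(-3.018260)+1/4·19.006966≈5.959045
n=5: y≈5.959045, sp=4, e=sp−y≈-1.959045; I≈18.859947, D=e−e_prev≈-8.977305; u=1/2·(-1.959045)+1/4·18.859947+3/2·(-8.977305)≈-9.730494; next y=-2/5·5.959045+1/4·(-9.730494)≈-4.816242
n=6: y≈-4.816242, sp=4, e=sp−y≈8.816242; I≈27.676189, D=e−e_prev≈10.775287; u=1/2·8.816242+1/4·27.676189+3/2·10.775287≈27.490099; next y=-2/5·(-4.816242)+1/4·27.490099≈8.799021
n=7: y≈8.799021, sp=-1, e=sp−y≈-9.799021; I≈17.877167, D=e−e_prev≈-18.615263; u=1/2·(-9.799021)+1/4·17.877167+3/2·(-18.615263)≈-28.353114; next y=-2/5·8.799021+1/4·(-28.353114)≈-10.607887
n=8: y≈-10.607887, sp=-1, e=sp−y≈9.607887; I≈27.485054, D=e−e_prev≈19.406908; u=1/2·9.607887+1/4·27.485054+3/2·19.406908≈40.785569; next y=-2/5·(-10.607887)+1/4·40.785569≈14.439547
n=9: y≈14.439547, sp=-1, e=sp−y≈-15.439547; I≈12.045507, D=e−e_prev≈-25.047434; u=1/2·(-15.439547)+1/4·12.045507+3/2·(-25.047434)≈-42.279548; next y=-2/5·14.439547+1/4·(-42.279548)≈-16.345706
n=10: y≈-16.345706, sp=-1, e=sp−y≈15.345706; I≈27.391213, D=e−e_prev≈30.785253; u=1/2·15.345706+1/4·27.391213+3/2·30.785253≈60.698536; next y=-2/5·(-16.345706)+1/4·60.698536≈21.712916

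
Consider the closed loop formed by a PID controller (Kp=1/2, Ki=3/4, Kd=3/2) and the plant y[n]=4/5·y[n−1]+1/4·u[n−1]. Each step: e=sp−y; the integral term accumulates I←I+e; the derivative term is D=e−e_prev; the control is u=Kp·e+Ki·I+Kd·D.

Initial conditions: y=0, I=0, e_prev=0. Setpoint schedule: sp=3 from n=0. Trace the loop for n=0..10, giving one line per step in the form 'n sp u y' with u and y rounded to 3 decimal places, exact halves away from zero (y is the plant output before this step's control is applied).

0 3 8.250 0.000
1 3 0.328 2.063
2 3 5.034 1.732
3 3 2.981 2.644
4 3 4.021 2.860
5 3 3.259 3.294
6 3 3.259 3.450
7 3 2.813 3.575
8 3 2.601 3.563
9 3 2.333 3.501
10 3 2.186 3.384

(exact arithmetic carried between steps; '≈' marks a value shown rounded to 6 d.p. or computed from one; I and e_prev carry over from the previous line; the table rounds u and y to 3 d.p., halves away from zero)
n=0: y=0, sp=3, e=sp−y=3; I=3, D=e−e_prev=3; u=1/2·3+3/4·3+3/2·3=8.25; next y=4/5·0+1/4·8.25=2.0625
n=1: y=2.0625, sp=3, e=sp−y=0.9375; I=3.9375, D=e−e_prev=-2.0625; u=1/2·0.9375+3/4·3.9375+3/2·(-2.0625)=0.328125; next y=4/5·2.0625+1/4·0.328125≈1.732031
n=2: y≈1.732031, sp=3, e=sp−y≈1.267969; I≈5.205469, D=e−e_prev≈0.330469; u=1/2·1.267969+3/4·5.205469+3/2·0.330469≈5.033789; next y=4/5·1.732031+1/4·5.033789≈2.644072
n=3: y≈2.644072, sp=3, e=sp−y≈0.355928; I≈5.561396, D=e−e_prev≈-0.912041; u=1/2·0.355928+3/4·5.561396+3/2·(-0.912041)≈2.980950; next y=4/5·2.644072+1/4·2.980950≈2.860495
n=4: y≈2.860495, sp=3, e=sp−y≈0.139505; I≈5.700901, D=e−e_prev≈-0.216423; u=1/2·0.139505+3/4·5.700901+3/2·(-0.216423)≈4.020794; next y=4/5·2.860495+1/4·4.020794≈3.293595
n=5: y≈3.293595, sp=3, e=sp−y≈-0.293595; I≈5.407307, D=e−e_prev≈-0.433099; u=1/2·(-0.293595)+3/4·5.407307+3/2·(-0.433099)≈3.259033; next y=4/5·3.293595+1/4·3.259033≈3.449634
n=6: y≈3.449634, sp=3, e=sp−y≈-0.449634; I≈4.957672, D=e−e_prev≈-0.156039; u=1/2·(-0.449634)+3/4·4.957672+3/2·(-0.156039)≈3.259378; next y=4/5·3.449634+1/4·3.259378≈3.574552
n=7: y≈3.574552, sp=3, e=sp−y≈-0.574552; I≈4.383121, D=e−e_prev≈-0.124918; u=1/2·(-0.574552)+3/4·4.383121+3/2·(-0.124918)≈2.812688; next y=4/5·3.574552+1/4·2.812688≈3.562813
n=8: y≈3.562813, sp=3, e=sp−y≈-0.562813; I≈3.820307, D=e−e_prev≈0.011738; u=1/2·(-0.562813)+3/4·3.820307+3/2·0.011738≈2.601431; next y=4/5·3.562813+1/4·2.601431≈3.500609
n=9: y≈3.500609, sp=3, e=sp−y≈-0.500609; I≈3.319699, D=e−e_prev≈0.062205; u=1/2·(-0.500609)+3/4·3.319699+3/2·0.062205≈2.332777; next y=4/5·3.500609+1/4·2.332777≈3.383681
n=10: y≈3.383681, sp=3, e=sp−y≈-0.383681; I≈2.936018, D=e−e_prev≈0.116927; u=1/2·(-0.383681)+3/4·2.936018+3/2·0.116927≈2.185564; next y=4/5·3.383681+1/4·2.185564≈3.253336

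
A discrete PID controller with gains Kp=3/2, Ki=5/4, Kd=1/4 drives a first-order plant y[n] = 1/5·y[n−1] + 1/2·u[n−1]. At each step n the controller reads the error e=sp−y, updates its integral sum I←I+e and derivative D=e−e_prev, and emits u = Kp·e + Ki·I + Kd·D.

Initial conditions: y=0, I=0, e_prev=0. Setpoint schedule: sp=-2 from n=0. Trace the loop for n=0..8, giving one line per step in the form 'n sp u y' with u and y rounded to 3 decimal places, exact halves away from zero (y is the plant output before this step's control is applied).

0 -2 -6.000 0.000
1 -2 1.000 -3.000
2 -2 -7.200 -0.100
3 -2 1.710 -3.620
4 -2 -8.398 0.131
5 -2 2.787 -4.173
6 -2 -9.768 0.559
7 -2 4.210 -4.772
8 -2 -11.426 1.151

(exact arithmetic carried between steps; '≈' marks a value shown rounded to 6 d.p. or computed from one; I and e_prev carry over from the previous line; the table rounds u and y to 3 d.p., halves away from zero)
n=0: y=0, sp=-2, e=sp−y=-2; I=-2, D=e−e_prev=-2; u=3/2·(-2)+5/4·(-2)+1/4·(-2)=-6; next y=1/5·0+1/2·(-6)=-3
n=1: y=-3, sp=-2, e=sp−y=1; I=-1, D=e−e_prev=3; u=3/2·1+5/4·(-1)+1/4·3=1; next y=1/5·(-3)+1/2·1=-0.1
n=2: y=-0.1, sp=-2, e=sp−y=-1.9; I=-2.9, D=e−e_prev=-2.9; u=3/2·(-1.9)+5/4·(-2.9)+1/4·(-2.9)=-7.2; next y=1/5·(-0.1)+1/2·(-7.2)=-3.62
n=3: y=-3.62, sp=-2, e=sp−y=1.62; I=-1.28, D=e−e_prev=3.52; u=3/2·1.62+5/4·(-1.28)+1/4·3.52=1.71; next y=1/5·(-3.62)+1/2·1.71=0.131
n=4: y=0.131, sp=-2, e=sp−y=-2.131; I=-3.411, D=e−e_prev=-3.751; u=3/2·(-2.131)+5/4·(-3.411)+1/4·(-3.751)=-8.398; next y=1/5·0.131+1/2·(-8.398)=-4.1728
n=5: y=-4.1728, sp=-2, e=sp−y=2.1728; I=-1.2382, D=e−e_prev=4.3038; u=3/2·2.1728+5/4·(-1.2382)+1/4·4.3038=2.7874; next y=1/5·(-4.1728)+1/2·2.7874=0.55914
n=6: y=0.55914, sp=-2, e=sp−y=-2.55914; I=-3.79734, D=e−e_prev=-4.73194; u=3/2·(-2.55914)+5/4·(-3.79734)+1/4·(-4.73194)=-9.76837; next y=1/5·0.55914+1/2·(-9.76837)=-4.772357
n=7: y=-4.772357, sp=-2, e=sp−y=2.772357; I=-1.024983, D=e−e_prev=5.331497; u=3/2·2.772357+5/4·(-1.024983)+1/4·5.331497=4.210181; next y=1/5·(-4.772357)+1/2·4.210181≈1.150619
n=8: y≈1.150619, sp=-2, e=sp−y≈-3.150619; I≈-4.175602, D=e−e_prev≈-5.922976; u=3/2·(-3.150619)+5/4·(-4.175602)+1/4·(-5.922976)≈-11.426175; next y=1/5·1.150619+1/2·(-11.426175)≈-5.482964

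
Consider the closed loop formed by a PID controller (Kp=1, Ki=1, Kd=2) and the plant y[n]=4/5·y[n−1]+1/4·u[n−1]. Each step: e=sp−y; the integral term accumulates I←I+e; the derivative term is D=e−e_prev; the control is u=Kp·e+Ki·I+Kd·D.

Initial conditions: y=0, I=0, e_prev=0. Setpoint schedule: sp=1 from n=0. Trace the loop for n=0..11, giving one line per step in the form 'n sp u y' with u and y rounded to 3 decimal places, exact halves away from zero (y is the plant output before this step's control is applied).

(exact arithmetic carried between steps; '≈' marks a value shown rounded to 6 d.p. or computed from one; I and e_prev carry over from the previous line; the table rounds u and y to 3 d.p., halves away from zero)
n=0: y=0, sp=1, e=sp−y=1; I=1, D=e−e_prev=1; u=1·1+1·1+2·1=4; next y=4/5·0+1/4·4=1
n=1: y=1, sp=1, e=sp−y=0; I=1, D=e−e_prev=-1; u=1·0+1·1+2·(-1)=-1; next y=4/5·1+1/4·(-1)=0.55
n=2: y=0.55, sp=1, e=sp−y=0.45; I=1.45, D=e−e_prev=0.45; u=1·0.45+1·1.45+2·0.45=2.8; next y=4/5·0.55+1/4·2.8=1.14
n=3: y=1.14, sp=1, e=sp−y=-0.14; I=1.31, D=e−e_prev=-0.59; u=1·(-0.14)+1·1.31+2·(-0.59)=-0.01; next y=4/5·1.14+1/4·(-0.01)=0.9095
n=4: y=0.9095, sp=1, e=sp−y=0.0905; I=1.4005, D=e−e_prev=0.2305; u=1·0.0905+1·1.4005+2·0.2305=1.952; next y=4/5·0.9095+1/4·1.952=1.2156
n=5: y=1.2156, sp=1, e=sp−y=-0.2156; I=1.1849, D=e−e_prev=-0.3061; u=1·(-0.2156)+1·1.1849+2·(-0.3061)=0.3571; next y=4/5·1.2156+1/4·0.3571=1.061755
n=6: y=1.061755, sp=1, e=sp−y=-0.061755; I=1.123145, D=e−e_prev=0.153845; u=1·(-0.061755)+1·1.123145+2·0.153845=1.36908; next y=4/5·1.061755+1/4·1.36908=1.191674
n=7: y=1.191674, sp=1, e=sp−y=-0.191674; I=0.931471, D=e−e_prev=-0.129919; u=1·(-0.191674)+1·0.931471+2·(-0.129919)=0.479959; next y=4/5·1.191674+1/4·0.479959≈1.073329
n=8: y≈1.073329, sp=1, e=sp−y≈-0.073329; I≈0.858142, D=e−e_prev≈0.118345; u=1·(-0.073329)+1·0.858142+2·0.118345≈1.021503; next y=4/5·1.073329+1/4·1.021503≈1.114039
n=9: y≈1.114039, sp=1, e=sp−y≈-0.114039; I≈0.744103, D=e−e_prev≈-0.040710; u=1·(-0.114039)+1·0.744103+2·(-0.040710)≈0.548644; next y=4/5·1.114039+1/4·0.548644≈1.028392
n=10: y≈1.028392, sp=1, e=sp−y≈-0.028392; I≈0.715711, D=e−e_prev≈0.085647; u=1·(-0.028392)+1·0.715711+2·0.085647≈0.858612; next y=4/5·1.028392+1/4·0.858612≈1.037367
n=11: y≈1.037367, sp=1, e=sp−y≈-0.037367; I≈0.678344, D=e−e_prev≈-0.008975; u=1·(-0.037367)+1·0.678344+2·(-0.008975)≈0.623028; next y=4/5·1.037367+1/4·0.623028≈0.985650

0 1 4.000 0.000
1 1 -1.000 1.000
2 1 2.800 0.550
3 1 -0.010 1.140
4 1 1.952 0.910
5 1 0.357 1.216
6 1 1.369 1.062
7 1 0.480 1.192
8 1 1.022 1.073
9 1 0.549 1.114
10 1 0.859 1.028
11 1 0.623 1.037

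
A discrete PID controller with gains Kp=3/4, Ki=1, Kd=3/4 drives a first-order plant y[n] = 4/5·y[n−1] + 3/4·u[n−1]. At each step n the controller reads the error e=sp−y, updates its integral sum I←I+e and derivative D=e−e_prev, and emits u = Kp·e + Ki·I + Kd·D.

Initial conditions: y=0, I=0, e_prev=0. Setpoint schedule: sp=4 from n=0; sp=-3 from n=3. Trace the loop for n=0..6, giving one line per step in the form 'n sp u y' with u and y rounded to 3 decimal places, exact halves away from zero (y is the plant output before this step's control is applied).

(exact arithmetic carried between steps; '≈' marks a value shown rounded to 6 d.p. or computed from one; I and e_prev carry over from the previous line; the table rounds u and y to 3 d.p., halves away from zero)
n=0: y=0, sp=4, e=sp−y=4; I=4, D=e−e_prev=4; u=3/4·4+1·4+3/4·4=10; next y=4/5·0+3/4·10=7.5
n=1: y=7.5, sp=4, e=sp−y=-3.5; I=0.5, D=e−e_prev=-7.5; u=3/4·(-3.5)+1·0.5+3/4·(-7.5)=-7.75; next y=4/5·7.5+3/4·(-7.75)=0.1875
n=2: y=0.1875, sp=4, e=sp−y=3.8125; I=4.3125, D=e−e_prev=7.3125; u=3/4·3.8125+1·4.3125+3/4·7.3125=12.65625; next y=4/5·0.1875+3/4·12.65625≈9.642188
n=3: y≈9.642188, sp=-3, e=sp−y≈-12.642188; I≈-8.329688, D=e−e_prev≈-16.454688; u=3/4·(-12.642188)+1·(-8.329688)+3/4·(-16.454688)≈-30.152344; next y=4/5·9.642188+3/4·(-30.152344)≈-14.900508
n=4: y≈-14.900508, sp=-3, e=sp−y≈11.900508; I≈3.570820, D=e−e_prev≈24.542695; u=3/4·11.900508+1·3.570820+3/4·24.542695≈30.903223; next y=4/5·(-14.900508)+3/4·30.903223≈11.257011
n=5: y≈11.257011, sp=-3, e=sp−y≈-14.257011; I≈-10.686190, D=e−e_prev≈-26.157519; u=3/4·(-14.257011)+1·(-10.686190)+3/4·(-26.157519)≈-40.997087; next y=4/5·11.257011+3/4·(-40.997087)≈-21.742207
n=6: y≈-21.742207, sp=-3, e=sp−y≈18.742207; I≈8.056017, D=e−e_prev≈32.999218; u=3/4·18.742207+1·8.056017+3/4·32.999218≈46.862085; next y=4/5·(-21.742207)+3/4·46.862085≈17.752798

0 4 10.000 0.000
1 4 -7.750 7.500
2 4 12.656 0.188
3 -3 -30.152 9.642
4 -3 30.903 -14.901
5 -3 -40.997 11.257
6 -3 46.862 -21.742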